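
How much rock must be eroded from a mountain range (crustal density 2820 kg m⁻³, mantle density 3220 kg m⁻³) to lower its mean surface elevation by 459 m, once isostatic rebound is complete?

3690 m

Net drop Δ = e − u = e − e ρ_c/ρ_m = e (ρ_m − ρ_c)/ρ_m.
e = Δ ρ_m/(ρ_m − ρ_c) = 459 m × 3220/400 = 3690 m.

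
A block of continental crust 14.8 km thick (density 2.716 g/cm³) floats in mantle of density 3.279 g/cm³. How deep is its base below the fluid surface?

12.3 km

Draft d = t ρ_obj/ρ_fluid = 14.8 km × 2.716/3.279 = 12.3 km.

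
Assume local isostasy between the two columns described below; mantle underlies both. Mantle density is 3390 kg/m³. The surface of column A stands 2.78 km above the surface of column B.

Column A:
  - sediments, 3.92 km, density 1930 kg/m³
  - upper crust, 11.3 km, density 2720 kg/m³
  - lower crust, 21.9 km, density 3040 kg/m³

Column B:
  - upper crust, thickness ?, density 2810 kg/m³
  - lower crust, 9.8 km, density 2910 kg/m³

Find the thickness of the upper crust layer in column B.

Take the compensation level at the base of the deeper column (depth z_c below the surface of column A) and equate Σ ρ_i t_i down to z_c; mantle fills any gap and the z_c terms cancel.
Column A: 3.92×1930 + 11.3×2720 + 21.9×3040 + (z_c − 37.12)×3390
Column B: 2.78×0 + x×2810 + 9.8×2910 + (z_c − 2.78 − 9.8 − x)×3390
The z_c×3390 term appears on both sides and cancels. Collect the known terms of each column as K = Σ(ρt)_known − 3390 × (depth of known layers): K_A = 104877.6 − 3390×37.12 = −20959.2; K_B = 28518 − 3390×(2.78 + 9.8) = −14128.2.
Balance: K_A = K_B − x×(3390 − 2810), so x = (K_B − K_A)/(3390 − 2810) = 6831/580 = 11.8 km.

11.8 km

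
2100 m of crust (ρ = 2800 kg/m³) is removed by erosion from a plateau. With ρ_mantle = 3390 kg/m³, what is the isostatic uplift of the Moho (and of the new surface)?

1730 m

Unloading: uplift u = e ρ_c/ρ_m = 2100 m × 2800/3390 = 1730 m.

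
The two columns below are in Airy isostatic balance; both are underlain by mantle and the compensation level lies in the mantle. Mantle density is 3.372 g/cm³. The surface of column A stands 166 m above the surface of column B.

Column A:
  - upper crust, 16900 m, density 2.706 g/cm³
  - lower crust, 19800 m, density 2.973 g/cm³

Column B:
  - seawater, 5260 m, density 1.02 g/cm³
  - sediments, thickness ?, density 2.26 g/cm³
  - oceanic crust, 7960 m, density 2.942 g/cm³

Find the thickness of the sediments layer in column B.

2520 m

Take the compensation level at the base of the deeper column (depth z_c below the surface of column A) and equate Σ ρ_i t_i down to z_c; mantle fills any gap and the z_c terms cancel.
Column A: 16900×2.706 + 19800×2.973 + (z_c − 36700)×3.372
Column B: 166×0 + 5260×1.02 + x×2.26 + 7960×2.942 + (z_c − 166 − 13220 − x)×3.372
The z_c×3.372 term appears on both sides and cancels. Collect the known terms of each column as K = Σ(ρt)_known − 3.372 × (depth of known layers): K_A = 104596.8 − 3.372×36700 = −19155.6; K_B = 28783.52 − 3.372×(166 + 13220) = −16354.072.
Balance: K_A = K_B − x×(3.372 − 2.26), so x = (K_B − K_A)/(3.372 − 2.26) = 2801.53/1.112 = 2520 m.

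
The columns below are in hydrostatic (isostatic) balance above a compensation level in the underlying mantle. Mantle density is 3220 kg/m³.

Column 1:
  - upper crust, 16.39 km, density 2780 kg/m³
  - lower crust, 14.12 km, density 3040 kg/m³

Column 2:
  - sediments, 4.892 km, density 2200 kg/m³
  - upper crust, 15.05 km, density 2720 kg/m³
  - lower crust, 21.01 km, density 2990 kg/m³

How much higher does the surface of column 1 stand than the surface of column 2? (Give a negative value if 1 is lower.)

−2.36 km

For any compensation level in the mantle, the mantle terms cancel and isostasy reduces to e = (Σt_1 − Σt_2) − (Σ(ρt)_1 − Σ(ρt)_2) / ρ_m.
Σt_1 = 30.51 km; Σt_2 = 40.952 km; Σ(ρt)_1 = 88489; Σ(ρt)_2 = 114518.3 (in km·kg/m³).
e = (30.51 − 40.952) − (88489 − 114518.3) / 3220 = −2.36 km.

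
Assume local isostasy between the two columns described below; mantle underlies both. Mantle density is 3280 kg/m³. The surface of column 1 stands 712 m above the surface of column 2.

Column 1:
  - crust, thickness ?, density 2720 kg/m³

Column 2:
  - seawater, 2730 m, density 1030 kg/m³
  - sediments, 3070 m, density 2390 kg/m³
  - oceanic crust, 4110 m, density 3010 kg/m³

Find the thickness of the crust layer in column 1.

Take the compensation level at the base of the deeper column (depth z_c below the surface of column 1) and equate Σ ρ_i t_i down to z_c; mantle fills any gap and the z_c terms cancel.
Column 1: x×2720 + (z_c − 0 − x)×3280
Column 2: 712×0 + 2730×1030 + 3070×2390 + 4110×3010 + (z_c − 712 − 9910)×3280
The z_c×3280 term appears on both sides and cancels. Collect the known terms of each column as K = Σ(ρt)_known − 3280 × (depth of known layers): K_1 = 0 − 3280×0 = 0; K_2 = 22520300 − 3280×(712 + 9910) = −12319860.
Balance: K_1 − x×(3280 − 2720) = K_2, so x = (K_1 − K_2)/(3280 − 2720) = 12319900/560 = 22000 m.

22000 m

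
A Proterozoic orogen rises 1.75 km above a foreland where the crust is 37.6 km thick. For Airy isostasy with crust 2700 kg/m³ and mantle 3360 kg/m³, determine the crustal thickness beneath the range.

46.5 km

Root depth r = h ρ_c / (ρ_m − ρ_c) = 1.75 km × 2700 / 660 = 7.159 km.
Total thickness = T + h + r = 37.6 km + 1.75 km + 7.159 km = 46.5 km.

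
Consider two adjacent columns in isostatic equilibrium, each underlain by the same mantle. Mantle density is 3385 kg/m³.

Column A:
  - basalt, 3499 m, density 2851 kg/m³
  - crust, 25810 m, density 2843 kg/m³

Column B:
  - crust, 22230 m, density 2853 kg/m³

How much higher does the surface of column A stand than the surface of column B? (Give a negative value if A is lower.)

For any compensation level in the mantle, the mantle terms cancel and isostasy reduces to e = (Σt_A − Σt_B) − (Σ(ρt)_A − Σ(ρt)_B) / ρ_m.
Σt_A = 29309 m; Σt_B = 22230 m; Σ(ρt)_A = 83353479; Σ(ρt)_B = 63422190 (in m·kg/m³).
e = (29309 − 22230) − (83353479 − 63422190) / 3385 = 1190 m.

1190 m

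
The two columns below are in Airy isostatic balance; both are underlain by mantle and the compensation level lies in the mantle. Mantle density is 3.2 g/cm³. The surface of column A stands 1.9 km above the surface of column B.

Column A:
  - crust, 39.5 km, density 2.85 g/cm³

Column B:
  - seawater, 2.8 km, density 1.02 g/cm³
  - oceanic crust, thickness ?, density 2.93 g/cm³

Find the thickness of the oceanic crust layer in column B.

6.08 km

Take the compensation level at the base of the deeper column (depth z_c below the surface of column A) and equate Σ ρ_i t_i down to z_c; mantle fills any gap and the z_c terms cancel.
Column A: 39.5×2.85 + (z_c − 39.5)×3.2
Column B: 1.9×0 + 2.8×1.02 + x×2.93 + (z_c − 1.9 − 2.8 − x)×3.2
The z_c×3.2 term appears on both sides and cancels. Collect the known terms of each column as K = Σ(ρt)_known − 3.2 × (depth of known layers): K_A = 112.575 − 3.2×39.5 = −13.825; K_B = 2.856 − 3.2×(1.9 + 2.8) = −12.184.
Balance: K_A = K_B − x×(3.2 − 2.93), so x = (K_B − K_A)/(3.2 − 2.93) = 1.641/0.27 = 6.08 km.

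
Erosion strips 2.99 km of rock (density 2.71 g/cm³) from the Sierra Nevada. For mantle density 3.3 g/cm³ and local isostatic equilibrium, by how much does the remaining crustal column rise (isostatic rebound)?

Unloading: uplift u = e ρ_c/ρ_m = 2.99 km × 2.71/3.3 = 2.46 km.

2.46 km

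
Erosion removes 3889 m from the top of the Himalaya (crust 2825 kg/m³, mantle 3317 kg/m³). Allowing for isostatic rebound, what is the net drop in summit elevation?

577 m

Rebound u = e ρ_c/ρ_m = 3889 m × 2825/3317 = 3312 m.
Net surface drop = e − u = 3889 m − 3312 m = e (ρ_m − ρ_c)/ρ_m = 577 m.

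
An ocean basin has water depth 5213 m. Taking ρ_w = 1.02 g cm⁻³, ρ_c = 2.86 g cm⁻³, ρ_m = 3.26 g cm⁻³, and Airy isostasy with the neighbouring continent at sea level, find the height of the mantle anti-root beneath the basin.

24000 m

For local isostatic compensation: replacing crust with seawater at the top is compensated by replacing crust with mantle at the base: d (ρ_c − ρ_w) = a (ρ_m − ρ_c).
a = d (ρ_c − ρ_w)/(ρ_m − ρ_c) = 5213 m × 1.84/0.4 = 24000 m.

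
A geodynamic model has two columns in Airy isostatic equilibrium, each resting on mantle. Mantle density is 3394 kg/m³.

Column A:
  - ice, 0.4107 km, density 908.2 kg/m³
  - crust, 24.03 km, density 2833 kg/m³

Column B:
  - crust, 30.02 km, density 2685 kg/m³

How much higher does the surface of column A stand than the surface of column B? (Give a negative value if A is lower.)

−2 km

For any compensation level in the mantle, the mantle terms cancel and isostasy reduces to e = (Σt_A − Σt_B) − (Σ(ρt)_A − Σ(ρt)_B) / ρ_m.
Σt_A = 24.4407 km; Σt_B = 30.02 km; Σ(ρt)_A = 68449.9877; Σ(ρt)_B = 80603.7 (in km·kg/m³).
e = (24.4407 − 30.02) − (68449.9877 − 80603.7) / 3394 = −2 km.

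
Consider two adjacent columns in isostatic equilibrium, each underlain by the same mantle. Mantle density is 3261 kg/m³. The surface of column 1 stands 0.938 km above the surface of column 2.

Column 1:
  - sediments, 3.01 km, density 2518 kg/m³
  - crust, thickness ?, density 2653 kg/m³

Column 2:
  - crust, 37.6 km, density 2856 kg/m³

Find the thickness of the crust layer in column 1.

26.4 km

Take the compensation level at the base of the deeper column (depth z_c below the surface of column 1) and equate Σ ρ_i t_i down to z_c; mantle fills any gap and the z_c terms cancel.
Column 1: 3.01×2518 + x×2653 + (z_c − 3.01 − x)×3261
Column 2: 0.938×0 + 37.6×2856 + (z_c − 0.938 − 37.6)×3261
The z_c×3261 term appears on both sides and cancels. Collect the known terms of each column as K = Σ(ρt)_known − 3261 × (depth of known layers): K_1 = 7579.18 − 3261×3.01 = −2236.43; K_2 = 107385.6 − 3261×(0.938 + 37.6) = −18286.818.
Balance: K_1 − x×(3261 − 2653) = K_2, so x = (K_1 − K_2)/(3261 − 2653) = 16050.4/608 = 26.4 km.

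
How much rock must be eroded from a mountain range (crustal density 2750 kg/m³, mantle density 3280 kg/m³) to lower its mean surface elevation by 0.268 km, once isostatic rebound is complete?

1.66 km

Net drop Δ = e − u = e − e ρ_c/ρ_m = e (ρ_m − ρ_c)/ρ_m.
e = Δ ρ_m/(ρ_m − ρ_c) = 0.268 km × 3280/530 = 1.66 km.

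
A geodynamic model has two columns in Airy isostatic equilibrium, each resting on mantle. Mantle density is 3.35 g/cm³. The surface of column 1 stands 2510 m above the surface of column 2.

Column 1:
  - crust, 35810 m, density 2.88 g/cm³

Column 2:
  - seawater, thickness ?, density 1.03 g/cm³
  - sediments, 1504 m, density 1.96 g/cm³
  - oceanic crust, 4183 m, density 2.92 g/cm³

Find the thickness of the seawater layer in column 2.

1950 m

Take the compensation level at the base of the deeper column (depth z_c below the surface of column 1) and equate Σ ρ_i t_i down to z_c; mantle fills any gap and the z_c terms cancel.
Column 1: 35810×2.88 + (z_c − 35810)×3.35
Column 2: 2510×0 + x×1.03 + 1504×1.96 + 4183×2.92 + (z_c − 2510 − 5687 − x)×3.35
The z_c×3.35 term appears on both sides and cancels. Collect the known terms of each column as K = Σ(ρt)_known − 3.35 × (depth of known layers): K_1 = 103132.8 − 3.35×35810 = −16830.7; K_2 = 15162.2 − 3.35×(2510 + 5687) = −12297.75.
Balance: K_1 = K_2 − x×(3.35 − 1.03), so x = (K_2 − K_1)/(3.35 − 1.03) = 4532.95/2.32 = 1950 m.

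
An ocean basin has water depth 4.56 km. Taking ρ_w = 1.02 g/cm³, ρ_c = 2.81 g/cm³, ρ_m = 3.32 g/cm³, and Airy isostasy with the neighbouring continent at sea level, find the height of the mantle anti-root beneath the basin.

Balancing pressure at the compensation depth: replacing crust with seawater at the top is compensated by replacing crust with mantle at the base: d (ρ_c − ρ_w) = a (ρ_m − ρ_c).
a = d (ρ_c − ρ_w)/(ρ_m − ρ_c) = 4.56 km × 1.79/0.51 = 16 km.

16 km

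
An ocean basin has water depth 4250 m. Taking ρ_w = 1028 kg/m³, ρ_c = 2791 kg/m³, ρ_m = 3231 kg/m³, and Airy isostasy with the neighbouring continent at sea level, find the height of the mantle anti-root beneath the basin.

17000 m

Equating mass per unit area of the two columns: replacing crust with seawater at the top is compensated by replacing crust with mantle at the base: d (ρ_c − ρ_w) = a (ρ_m − ρ_c).
a = d (ρ_c − ρ_w)/(ρ_m − ρ_c) = 4250 m × 1763/440 = 17000 m.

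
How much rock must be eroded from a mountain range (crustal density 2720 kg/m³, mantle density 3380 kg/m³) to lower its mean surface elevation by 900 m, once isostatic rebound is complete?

4610 m

Net drop Δ = e − u = e − e ρ_c/ρ_m = e (ρ_m − ρ_c)/ρ_m.
e = Δ ρ_m/(ρ_m − ρ_c) = 900 m × 3380/660 = 4610 m.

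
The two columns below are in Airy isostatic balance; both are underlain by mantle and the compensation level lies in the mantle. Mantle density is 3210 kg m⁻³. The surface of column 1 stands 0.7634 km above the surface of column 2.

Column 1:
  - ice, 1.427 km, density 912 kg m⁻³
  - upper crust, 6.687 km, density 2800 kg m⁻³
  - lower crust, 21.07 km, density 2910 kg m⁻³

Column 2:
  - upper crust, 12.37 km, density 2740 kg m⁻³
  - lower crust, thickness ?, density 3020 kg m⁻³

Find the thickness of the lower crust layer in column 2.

Take the compensation level at the base of the deeper column (depth z_c below the surface of column 1) and equate Σ ρ_i t_i down to z_c; mantle fills any gap and the z_c terms cancel.
Column 1: 1.427×912 + 6.687×2800 + 21.07×2910 + (z_c − 29.184)×3210
Column 2: 0.7634×0 + 12.37×2740 + x×3020 + (z_c − 0.7634 − 12.37 − x)×3210
The z_c×3210 term appears on both sides and cancels. Collect the known terms of each column as K = Σ(ρt)_known − 3210 × (depth of known layers): K_1 = 81338.724 − 3210×29.184 = −12341.916; K_2 = 33893.8 − 3210×(0.7634 + 12.37) = −8264.414.
Balance: K_1 = K_2 − x×(3210 − 3020), so x = (K_2 − K_1)/(3210 − 3020) = 4077.5/190 = 21.5 km.

21.5 km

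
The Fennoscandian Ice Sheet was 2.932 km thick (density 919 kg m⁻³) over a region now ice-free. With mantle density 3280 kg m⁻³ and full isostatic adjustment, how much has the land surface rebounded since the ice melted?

Removing the load lets mantle flow back in; uplift u satisfies ρ_ice t = ρ_m u.
u = t ρ_ice/ρ_m = 2.932 km × 919/3280 = 0.821 km.

0.821 km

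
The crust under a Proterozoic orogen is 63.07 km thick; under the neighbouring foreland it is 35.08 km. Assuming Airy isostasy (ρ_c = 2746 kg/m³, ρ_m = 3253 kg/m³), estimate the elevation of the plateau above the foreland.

Excess crust Δ = 63.07 km − 35.08 km = 27.99 km, split between elevation h and root r with h + r = Δ.
Airy balance ρ_c h = (ρ_m − ρ_c) r gives r = h ρ_c/(ρ_m − ρ_c), so h (1 + ρ_c/(ρ_m − ρ_c)) = Δ, i.e. h = Δ (ρ_m − ρ_c)/ρ_m.
h = 27.99 km × 507/3253 = 4.36 km.

4.36 km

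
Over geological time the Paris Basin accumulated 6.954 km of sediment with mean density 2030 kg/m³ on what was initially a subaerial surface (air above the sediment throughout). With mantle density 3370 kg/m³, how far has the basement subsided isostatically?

4.19 km

Subaerial load: s = t ρ_sed / ρ_m = 6.954 km × 2030/3370 = 4.19 km.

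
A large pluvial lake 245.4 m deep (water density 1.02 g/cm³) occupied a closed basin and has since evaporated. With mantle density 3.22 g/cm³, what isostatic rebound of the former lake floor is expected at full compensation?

77.7 m

u = d ρ_w/ρ_m = 245.4 m × 1.02/3.22 = 77.7 m.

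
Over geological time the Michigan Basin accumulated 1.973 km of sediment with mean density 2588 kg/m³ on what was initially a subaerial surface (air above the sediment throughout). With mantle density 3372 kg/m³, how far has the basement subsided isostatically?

1.51 km

Subaerial load: s = t ρ_sed / ρ_m = 1.973 km × 2588/3372 = 1.51 km.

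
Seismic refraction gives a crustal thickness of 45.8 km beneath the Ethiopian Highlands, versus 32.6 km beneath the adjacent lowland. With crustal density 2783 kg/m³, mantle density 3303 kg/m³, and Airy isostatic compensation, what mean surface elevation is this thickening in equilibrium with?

Excess crust Δ = 45.8 km − 32.6 km = 13.2 km, split between elevation h and root r with h + r = Δ.
Airy balance ρ_c h = (ρ_m − ρ_c) r gives r = h ρ_c/(ρ_m − ρ_c), so h (1 + ρ_c/(ρ_m − ρ_c)) = Δ, i.e. h = Δ (ρ_m − ρ_c)/ρ_m.
h = 13.2 km × 520/3303 = 2.08 km.

2.08 km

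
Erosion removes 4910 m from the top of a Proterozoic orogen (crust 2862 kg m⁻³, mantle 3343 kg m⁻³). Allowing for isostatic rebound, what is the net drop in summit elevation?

706 m

Rebound u = e ρ_c/ρ_m = 4910 m × 2862/3343 = 4204 m.
Net surface drop = e − u = 4910 m − 4204 m = e (ρ_m − ρ_c)/ρ_m = 706 m.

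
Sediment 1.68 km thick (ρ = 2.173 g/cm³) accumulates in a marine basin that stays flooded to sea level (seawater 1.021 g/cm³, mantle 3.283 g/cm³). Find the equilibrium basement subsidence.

0.856 km

Submarine loading: the sediment displaces seawater, and the subsidence is in turn flooded, so s (ρ_m − ρ_w) = t (ρ_sed − ρ_w).
s = 1.68 km × (2.173 − 1.021) / (3.283 − 1.021) = 0.856 km.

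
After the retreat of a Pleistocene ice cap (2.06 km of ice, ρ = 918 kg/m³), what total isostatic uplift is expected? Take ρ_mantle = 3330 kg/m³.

Removing the load lets mantle flow back in; uplift u satisfies ρ_ice t = ρ_m u.
u = t ρ_ice/ρ_m = 2.06 km × 918/3330 = 0.568 km.

0.568 km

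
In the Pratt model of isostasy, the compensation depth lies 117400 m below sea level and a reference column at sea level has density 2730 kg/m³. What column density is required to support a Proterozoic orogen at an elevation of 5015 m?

Pratt balance: ρ_ref D = ρ (D + h).
ρ = ρ_ref D/(D + h) = 2730 × 117400 m/(117400 m + 5015 m) = 2620 kg/m³.

2620 kg/m³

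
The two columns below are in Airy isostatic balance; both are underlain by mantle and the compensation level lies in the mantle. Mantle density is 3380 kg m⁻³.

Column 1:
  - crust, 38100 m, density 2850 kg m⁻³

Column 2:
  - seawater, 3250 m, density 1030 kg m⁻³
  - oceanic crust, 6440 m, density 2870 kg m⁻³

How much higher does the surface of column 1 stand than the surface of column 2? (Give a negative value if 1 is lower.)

For any compensation level in the mantle, the mantle terms cancel and isostasy reduces to e = (Σt_1 − Σt_2) − (Σ(ρt)_1 − Σ(ρt)_2) / ρ_m.
Σt_1 = 38100 m; Σt_2 = 9690 m; Σ(ρt)_1 = 108585000; Σ(ρt)_2 = 21830300 (in m·kg m⁻³).
e = (38100 − 9690) − (108585000 − 21830300) / 3380 = 2740 m.

2740 m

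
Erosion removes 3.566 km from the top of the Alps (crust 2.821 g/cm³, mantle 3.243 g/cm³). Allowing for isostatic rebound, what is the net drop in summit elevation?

0.464 km

Rebound u = e ρ_c/ρ_m = 3.566 km × 2.821/3.243 = 3.102 km.
Net surface drop = e − u = 3.566 km − 3.102 km = e (ρ_m − ρ_c)/ρ_m = 0.464 km.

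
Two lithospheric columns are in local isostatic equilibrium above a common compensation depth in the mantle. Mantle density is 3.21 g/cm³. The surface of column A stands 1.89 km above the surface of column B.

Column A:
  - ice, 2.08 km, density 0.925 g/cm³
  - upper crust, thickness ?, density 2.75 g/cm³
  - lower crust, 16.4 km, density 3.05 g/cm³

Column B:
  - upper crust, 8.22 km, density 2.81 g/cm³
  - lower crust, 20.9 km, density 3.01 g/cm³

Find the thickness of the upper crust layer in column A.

13.4 km

Take the compensation level at the base of the deeper column (depth z_c below the surface of column A) and equate Σ ρ_i t_i down to z_c; mantle fills any gap and the z_c terms cancel.
Column A: 2.08×0.925 + x×2.75 + 16.4×3.05 + (z_c − 18.48 − x)×3.21
Column B: 1.89×0 + 8.22×2.81 + 20.9×3.01 + (z_c − 1.89 − 29.12)×3.21
The z_c×3.21 term appears on both sides and cancels. Collect the known terms of each column as K = Σ(ρt)_known − 3.21 × (depth of known layers): K_A = 51.944 − 3.21×18.48 = −7.3768; K_B = 86.0072 − 3.21×(1.89 + 29.12) = −13.5349.
Balance: K_A − x×(3.21 − 2.75) = K_B, so x = (K_A − K_B)/(3.21 − 2.75) = 6.1581/0.46 = 13.4 km.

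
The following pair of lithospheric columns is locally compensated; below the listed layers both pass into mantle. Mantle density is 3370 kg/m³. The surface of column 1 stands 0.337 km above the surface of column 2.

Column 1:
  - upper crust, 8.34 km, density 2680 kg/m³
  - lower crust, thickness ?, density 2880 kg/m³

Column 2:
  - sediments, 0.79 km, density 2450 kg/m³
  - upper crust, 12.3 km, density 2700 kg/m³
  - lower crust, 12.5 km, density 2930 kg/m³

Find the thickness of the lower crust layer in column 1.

20.1 km

Take the compensation level at the base of the deeper column (depth z_c below the surface of column 1) and equate Σ ρ_i t_i down to z_c; mantle fills any gap and the z_c terms cancel.
Column 1: 8.34×2680 + x×2880 + (z_c − 8.34 − x)×3370
Column 2: 0.337×0 + 0.79×2450 + 12.3×2700 + 12.5×2930 + (z_c − 0.337 − 25.59)×3370
The z_c×3370 term appears on both sides and cancels. Collect the known terms of each column as K = Σ(ρt)_known − 3370 × (depth of known layers): K_1 = 22351.2 − 3370×8.34 = −5754.6; K_2 = 71770.5 − 3370×(0.337 + 25.59) = −15603.49.
Balance: K_1 − x×(3370 − 2880) = K_2, so x = (K_1 − K_2)/(3370 − 2880) = 9848.89/490 = 20.1 km.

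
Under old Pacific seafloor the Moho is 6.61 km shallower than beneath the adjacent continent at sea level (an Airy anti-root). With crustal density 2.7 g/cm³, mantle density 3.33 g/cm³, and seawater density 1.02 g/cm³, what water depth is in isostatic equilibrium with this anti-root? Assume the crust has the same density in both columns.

2.48 km

Replacing a thickness d of crust by seawater at the top must be balanced by replacing crust with mantle at the base: d (ρ_c − ρ_w) = a (ρ_m − ρ_c).
d = a (ρ_m − ρ_c)/(ρ_c − ρ_w) = 6.61 km × 0.63/1.68 = 2.48 km.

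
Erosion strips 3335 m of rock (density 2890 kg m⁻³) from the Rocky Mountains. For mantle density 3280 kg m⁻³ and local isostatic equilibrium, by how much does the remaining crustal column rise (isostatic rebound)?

Unloading: uplift u = e ρ_c/ρ_m = 3335 m × 2890/3280 = 2940 m.

2940 m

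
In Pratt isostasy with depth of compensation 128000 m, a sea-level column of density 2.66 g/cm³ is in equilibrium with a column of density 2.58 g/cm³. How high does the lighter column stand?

3970 m

ρ_ref D = ρ (D + h) → h = D (ρ_ref − ρ)/ρ.
h = 128000 m × (2.66 − 2.58)/2.58 = 3970 m.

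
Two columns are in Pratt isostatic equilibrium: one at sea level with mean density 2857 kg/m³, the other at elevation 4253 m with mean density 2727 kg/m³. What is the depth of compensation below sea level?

89200 m

ρ_ref D = ρ (D + h) → D (ρ_ref − ρ) = ρ h.
D = ρ h/(ρ_ref − ρ) = 2727 × 4253 m/(2857 − 2727) = 89200 m.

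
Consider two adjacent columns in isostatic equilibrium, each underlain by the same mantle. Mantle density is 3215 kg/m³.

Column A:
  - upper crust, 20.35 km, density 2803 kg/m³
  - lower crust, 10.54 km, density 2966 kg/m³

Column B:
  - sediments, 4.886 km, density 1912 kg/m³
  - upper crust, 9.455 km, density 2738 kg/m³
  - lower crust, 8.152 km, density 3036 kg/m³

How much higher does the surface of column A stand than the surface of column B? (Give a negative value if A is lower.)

−0.413 km

For any compensation level in the mantle, the mantle terms cancel and isostasy reduces to e = (Σt_A − Σt_B) − (Σ(ρt)_A − Σ(ρt)_B) / ρ_m.
Σt_A = 30.89 km; Σt_B = 22.493 km; Σ(ρt)_A = 88302.69; Σ(ρt)_B = 59979.294 (in km·kg/m³).
e = (30.89 − 22.493) − (88302.69 − 59979.294) / 3215 = −0.413 km.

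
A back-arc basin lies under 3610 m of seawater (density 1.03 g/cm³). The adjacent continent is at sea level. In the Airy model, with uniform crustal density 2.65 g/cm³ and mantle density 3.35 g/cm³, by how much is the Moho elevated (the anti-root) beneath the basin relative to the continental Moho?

8350 m

For local isostatic compensation: replacing crust with seawater at the top is compensated by replacing crust with mantle at the base: d (ρ_c − ρ_w) = a (ρ_m − ρ_c).
a = d (ρ_c − ρ_w)/(ρ_m − ρ_c) = 3610 m × 1.62/0.7 = 8350 m.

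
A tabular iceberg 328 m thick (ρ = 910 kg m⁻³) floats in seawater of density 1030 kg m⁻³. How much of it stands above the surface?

Floating equilibrium: submerged depth d = t ρ_obj/ρ_fluid = 328 m × 910/1030 = 289.8 m.
Freeboard = t − d = 328 m − 289.8 m = 38.2 m.

38.2 m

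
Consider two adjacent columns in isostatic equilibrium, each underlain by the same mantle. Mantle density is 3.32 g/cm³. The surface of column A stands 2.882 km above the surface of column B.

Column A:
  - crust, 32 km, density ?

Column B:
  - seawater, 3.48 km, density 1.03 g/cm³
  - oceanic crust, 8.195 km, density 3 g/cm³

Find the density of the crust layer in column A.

2.69 g/cm³

Take the compensation level at the base of the deeper column (depth z_c below the surface of column A) and equate Σ ρ_i t_i down to z_c; mantle fills any gap and the z_c terms cancel.
Column A: 32×ρ + (z_c − 32)×3.32
Column B: 2.882×0 + 3.48×1.03 + 8.195×3 + (z_c − 2.882 − 11.675)×3.32
The z_c×3.32 term appears on both sides and cancels. Collect the known terms of each column as K = Σ(ρt)_known − 3.32 × (depth of known layers): K_A = 0 − 3.32×32 = −106.24; K_B = 28.1694 − 3.32×(2.882 + 11.675) = −20.15984.
Balance: K_A + 32×ρ = K_B, so ρ = (K_B − K_A)/32 = 86.0802/32 = 2.69 g/cm³.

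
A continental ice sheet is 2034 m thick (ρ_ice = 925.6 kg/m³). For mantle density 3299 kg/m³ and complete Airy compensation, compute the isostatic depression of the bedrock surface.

Balancing pressure at the compensation depth: the ice load ρ_ice t is balanced by mantle displaced below, ρ_m s.
s = t ρ_ice / ρ_m = 2034 m × 925.6/3299 = 571 m.

571 m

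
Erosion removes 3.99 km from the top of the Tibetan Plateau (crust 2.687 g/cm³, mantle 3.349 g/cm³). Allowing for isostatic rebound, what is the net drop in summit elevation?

0.789 km

Rebound u = e ρ_c/ρ_m = 3.99 km × 2.687/3.349 = 3.201 km.
Net surface drop = e − u = 3.99 km − 3.201 km = e (ρ_m − ρ_c)/ρ_m = 0.789 km.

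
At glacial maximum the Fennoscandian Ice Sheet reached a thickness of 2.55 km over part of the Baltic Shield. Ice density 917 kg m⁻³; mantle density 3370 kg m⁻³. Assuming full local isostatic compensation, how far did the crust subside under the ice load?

0.694 km

For local isostatic compensation: the ice load ρ_ice t is balanced by mantle displaced below, ρ_m s.
s = t ρ_ice / ρ_m = 2.55 km × 917/3370 = 0.694 km.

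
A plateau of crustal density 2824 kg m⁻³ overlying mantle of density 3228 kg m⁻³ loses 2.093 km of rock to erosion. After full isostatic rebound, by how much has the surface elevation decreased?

Rebound u = e ρ_c/ρ_m = 2.093 km × 2824/3228 = 1.831 km.
Net surface drop = e − u = 2.093 km − 1.831 km = e (ρ_m − ρ_c)/ρ_m = 0.262 km.

0.262 km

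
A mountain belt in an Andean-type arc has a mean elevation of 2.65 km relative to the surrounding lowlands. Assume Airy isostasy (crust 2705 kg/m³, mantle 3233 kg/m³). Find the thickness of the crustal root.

13.6 km

Isostatic balance requires: the weight of the topography is balanced by the buoyancy of the root, ρ_c h = (ρ_m − ρ_c) r.
r = h · ρ_c / (ρ_m − ρ_c) = 2.65 km × 2705 / (3233 − 2705) = 13.6 km.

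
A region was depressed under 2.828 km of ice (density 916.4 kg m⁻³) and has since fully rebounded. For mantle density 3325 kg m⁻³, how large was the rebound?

Removing the load lets mantle flow back in; uplift u satisfies ρ_ice t = ρ_m u.
u = t ρ_ice/ρ_m = 2.828 km × 916.4/3325 = 0.779 km.

0.779 km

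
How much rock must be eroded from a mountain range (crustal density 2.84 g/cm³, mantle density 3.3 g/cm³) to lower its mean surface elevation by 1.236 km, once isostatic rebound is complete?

Net drop Δ = e − u = e − e ρ_c/ρ_m = e (ρ_m − ρ_c)/ρ_m.
e = Δ ρ_m/(ρ_m − ρ_c) = 1.236 km × 3.3/0.46 = 8.87 km.

8.87 km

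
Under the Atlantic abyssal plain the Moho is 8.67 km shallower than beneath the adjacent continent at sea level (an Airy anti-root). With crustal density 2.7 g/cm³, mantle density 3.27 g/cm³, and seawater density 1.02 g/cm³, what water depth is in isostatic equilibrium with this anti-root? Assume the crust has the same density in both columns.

2.94 km

Replacing a thickness d of crust by seawater at the top must be balanced by replacing crust with mantle at the base: d (ρ_c − ρ_w) = a (ρ_m − ρ_c).
d = a (ρ_m − ρ_c)/(ρ_c − ρ_w) = 8.67 km × 0.57/1.68 = 2.94 km.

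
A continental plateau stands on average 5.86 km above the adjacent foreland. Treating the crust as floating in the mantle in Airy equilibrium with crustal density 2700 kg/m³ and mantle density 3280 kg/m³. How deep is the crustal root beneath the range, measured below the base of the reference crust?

27.3 km

By Archimedes' principle applied to the lithosphere: the weight of the topography is balanced by the buoyancy of the root, ρ_c h = (ρ_m − ρ_c) r.
r = h · ρ_c / (ρ_m − ρ_c) = 5.86 km × 2700 / (3280 − 2700) = 27.3 km.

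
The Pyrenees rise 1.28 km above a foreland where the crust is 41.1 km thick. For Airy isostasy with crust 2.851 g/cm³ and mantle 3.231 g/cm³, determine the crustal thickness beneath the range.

52 km

Root depth r = h ρ_c / (ρ_m − ρ_c) = 1.28 km × 2.851 / 0.38 = 9.603 km.
Total thickness = T + h + r = 41.1 km + 1.28 km + 9.603 km = 52 km.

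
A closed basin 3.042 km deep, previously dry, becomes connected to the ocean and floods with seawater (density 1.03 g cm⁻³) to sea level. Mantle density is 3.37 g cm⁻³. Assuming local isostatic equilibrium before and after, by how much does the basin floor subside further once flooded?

1.34 km

After flooding the water column is d + s deep. Its weight must equal the weight of mantle displaced by the extra subsidence s: (d + s) ρ_w = s ρ_m.
s = d ρ_w / (ρ_m − ρ_w) = 3.042 km × 1.03/(3.37 − 1.03) = 1.34 km.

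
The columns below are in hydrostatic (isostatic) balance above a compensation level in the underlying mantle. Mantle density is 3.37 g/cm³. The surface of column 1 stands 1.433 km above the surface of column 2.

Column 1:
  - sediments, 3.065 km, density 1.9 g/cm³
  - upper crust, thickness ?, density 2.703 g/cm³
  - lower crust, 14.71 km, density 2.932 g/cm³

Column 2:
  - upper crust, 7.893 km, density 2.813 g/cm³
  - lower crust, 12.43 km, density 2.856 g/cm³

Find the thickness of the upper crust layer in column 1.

7 km

Take the compensation level at the base of the deeper column (depth z_c below the surface of column 1) and equate Σ ρ_i t_i down to z_c; mantle fills any gap and the z_c terms cancel.
Column 1: 3.065×1.9 + x×2.703 + 14.71×2.932 + (z_c − 17.775 − x)×3.37
Column 2: 1.433×0 + 7.893×2.813 + 12.43×2.856 + (z_c − 1.433 − 20.323)×3.37
The z_c×3.37 term appears on both sides and cancels. Collect the known terms of each column as K = Σ(ρt)_known − 3.37 × (depth of known layers): K_1 = 48.95322 − 3.37×17.775 = −10.94853; K_2 = 57.703089 − 3.37×(1.433 + 20.323) = −15.614631.
Balance: K_1 − x×(3.37 − 2.703) = K_2, so x = (K_1 − K_2)/(3.37 − 2.703) = 4.6661/0.667 = 7 km.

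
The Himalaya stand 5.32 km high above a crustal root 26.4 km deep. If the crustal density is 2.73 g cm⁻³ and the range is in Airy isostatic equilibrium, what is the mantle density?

3.28 g cm⁻³

Airy balance: ρ_c h = (ρ_m − ρ_c) r → ρ_m = ρ_c (1 + h/r).
ρ_m = 2.73 × (1 + 5.32 km/26.4 km) = 3.28 g cm⁻³.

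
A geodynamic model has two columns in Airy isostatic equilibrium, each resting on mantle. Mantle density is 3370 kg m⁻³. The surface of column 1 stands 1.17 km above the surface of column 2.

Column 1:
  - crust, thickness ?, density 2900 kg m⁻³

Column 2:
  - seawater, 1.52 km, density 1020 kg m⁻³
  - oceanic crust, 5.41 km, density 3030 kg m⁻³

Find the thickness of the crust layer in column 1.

19.9 km

Take the compensation level at the base of the deeper column (depth z_c below the surface of column 1) and equate Σ ρ_i t_i down to z_c; mantle fills any gap and the z_c terms cancel.
Column 1: x×2900 + (z_c − 0 − x)×3370
Column 2: 1.17×0 + 1.52×1020 + 5.41×3030 + (z_c − 1.17 − 6.93)×3370
The z_c×3370 term appears on both sides and cancels. Collect the known terms of each column as K = Σ(ρt)_known − 3370 × (depth of known layers): K_1 = 0 − 3370×0 = 0; K_2 = 17942.7 − 3370×(1.17 + 6.93) = −9354.3.
Balance: K_1 − x×(3370 − 2900) = K_2, so x = (K_1 − K_2)/(3370 − 2900) = 9354.3/470 = 19.9 km.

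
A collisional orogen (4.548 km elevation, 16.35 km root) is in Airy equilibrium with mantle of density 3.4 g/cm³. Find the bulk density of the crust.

2.66 g/cm³

ρ_c h = (ρ_m − ρ_c) r → ρ_c (h + r) = ρ_m r → ρ_c = ρ_m r / (h + r).
ρ_c = 3.4 × 16.35 km / (4.548 km + 16.35 km) = 2.66 g/cm³.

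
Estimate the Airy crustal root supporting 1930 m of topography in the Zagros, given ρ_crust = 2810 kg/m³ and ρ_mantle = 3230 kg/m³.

12900 m

Balancing pressure at the compensation depth: the weight of the topography is balanced by the buoyancy of the root, ρ_c h = (ρ_m − ρ_c) r.
r = h · ρ_c / (ρ_m − ρ_c) = 1930 m × 2810 / (3230 − 2810) = 12900 m.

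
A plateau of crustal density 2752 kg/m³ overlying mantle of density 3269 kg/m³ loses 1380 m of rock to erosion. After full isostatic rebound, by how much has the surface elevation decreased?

218 m

Rebound u = e ρ_c/ρ_m = 1380 m × 2752/3269 = 1162 m.
Net surface drop = e − u = 1380 m − 1162 m = e (ρ_m − ρ_c)/ρ_m = 218 m.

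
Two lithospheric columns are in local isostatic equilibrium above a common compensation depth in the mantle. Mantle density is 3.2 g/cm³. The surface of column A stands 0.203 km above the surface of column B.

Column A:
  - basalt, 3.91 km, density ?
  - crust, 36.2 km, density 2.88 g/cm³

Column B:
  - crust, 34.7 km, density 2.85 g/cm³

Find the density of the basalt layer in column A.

Take the compensation level at the base of the deeper column (depth z_c below the surface of column A) and equate Σ ρ_i t_i down to z_c; mantle fills any gap and the z_c terms cancel.
Column A: 3.91×ρ + 36.2×2.88 + (z_c − 40.11)×3.2
Column B: 0.203×0 + 34.7×2.85 + (z_c − 0.203 − 34.7)×3.2
The z_c×3.2 term appears on both sides and cancels. Collect the known terms of each column as K = Σ(ρt)_known − 3.2 × (depth of known layers): K_A = 104.256 − 3.2×40.11 = −24.096; K_B = 98.895 − 3.2×(0.203 + 34.7) = −12.7946.
Balance: K_A + 3.91×ρ = K_B, so ρ = (K_B − K_A)/3.91 = 11.3014/3.91 = 2.89 g/cm³.

2.89 g/cm³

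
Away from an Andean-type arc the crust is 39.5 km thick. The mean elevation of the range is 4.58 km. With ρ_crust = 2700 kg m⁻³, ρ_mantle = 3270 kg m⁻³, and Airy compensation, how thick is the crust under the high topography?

65.8 km

Root depth r = h ρ_c / (ρ_m − ρ_c) = 4.58 km × 2700 / 570 = 21.69 km.
Total thickness = T + h + r = 39.5 km + 4.58 km + 21.69 km = 65.8 km.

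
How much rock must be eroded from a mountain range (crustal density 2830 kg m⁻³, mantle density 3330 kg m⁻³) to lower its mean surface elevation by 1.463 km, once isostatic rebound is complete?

9.74 km

Net drop Δ = e − u = e − e ρ_c/ρ_m = e (ρ_m − ρ_c)/ρ_m.
e = Δ ρ_m/(ρ_m − ρ_c) = 1.463 km × 3330/500 = 9.74 km.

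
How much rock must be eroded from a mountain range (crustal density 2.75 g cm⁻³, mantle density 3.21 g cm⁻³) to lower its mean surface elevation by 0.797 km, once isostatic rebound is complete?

Net drop Δ = e − u = e − e ρ_c/ρ_m = e (ρ_m − ρ_c)/ρ_m.
e = Δ ρ_m/(ρ_m − ρ_c) = 0.797 km × 3.21/0.46 = 5.56 km.

5.56 km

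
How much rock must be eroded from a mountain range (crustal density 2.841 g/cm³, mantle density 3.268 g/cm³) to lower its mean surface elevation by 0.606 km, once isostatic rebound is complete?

4.64 km

Net drop Δ = e − u = e − e ρ_c/ρ_m = e (ρ_m − ρ_c)/ρ_m.
e = Δ ρ_m/(ρ_m − ρ_c) = 0.606 km × 3.268/0.427 = 4.64 km.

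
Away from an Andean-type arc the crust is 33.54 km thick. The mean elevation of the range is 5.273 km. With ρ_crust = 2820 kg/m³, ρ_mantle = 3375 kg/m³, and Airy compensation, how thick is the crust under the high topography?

Root depth r = h ρ_c / (ρ_m − ρ_c) = 5.273 km × 2820 / 555 = 26.79 km.
Total thickness = T + h + r = 33.54 km + 5.273 km + 26.79 km = 65.6 km.

65.6 km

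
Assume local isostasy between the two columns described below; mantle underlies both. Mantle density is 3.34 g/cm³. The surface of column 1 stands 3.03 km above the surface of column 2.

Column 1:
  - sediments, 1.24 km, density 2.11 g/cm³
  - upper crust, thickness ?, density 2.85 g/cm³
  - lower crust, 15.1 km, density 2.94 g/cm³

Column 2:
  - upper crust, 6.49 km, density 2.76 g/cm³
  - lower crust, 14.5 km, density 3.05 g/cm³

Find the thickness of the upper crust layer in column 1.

21.5 km

Take the compensation level at the base of the deeper column (depth z_c below the surface of column 1) and equate Σ ρ_i t_i down to z_c; mantle fills any gap and the z_c terms cancel.
Column 1: 1.24×2.11 + x×2.85 + 15.1×2.94 + (z_c − 16.34 − x)×3.34
Column 2: 3.03×0 + 6.49×2.76 + 14.5×3.05 + (z_c − 3.03 − 20.99)×3.34
The z_c×3.34 term appears on both sides and cancels. Collect the known terms of each column as K = Σ(ρt)_known − 3.34 × (depth of known layers): K_1 = 47.0104 − 3.34×16.34 = −7.5652; K_2 = 62.1374 − 3.34×(3.03 + 20.99) = −18.0894.
Balance: K_1 − x×(3.34 − 2.85) = K_2, so x = (K_1 − K_2)/(3.34 − 2.85) = 10.5242/0.49 = 21.5 km.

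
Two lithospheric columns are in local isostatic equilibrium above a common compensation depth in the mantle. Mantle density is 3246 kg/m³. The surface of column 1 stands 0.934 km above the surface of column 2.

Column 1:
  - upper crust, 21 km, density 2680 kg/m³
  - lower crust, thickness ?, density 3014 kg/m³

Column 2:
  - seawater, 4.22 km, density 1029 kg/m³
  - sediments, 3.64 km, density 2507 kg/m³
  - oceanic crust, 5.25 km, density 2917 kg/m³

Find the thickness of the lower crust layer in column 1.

Take the compensation level at the base of the deeper column (depth z_c below the surface of column 1) and equate Σ ρ_i t_i down to z_c; mantle fills any gap and the z_c terms cancel.
Column 1: 21×2680 + x×3014 + (z_c − 21 − x)×3246
Column 2: 0.934×0 + 4.22×1029 + 3.64×2507 + 5.25×2917 + (z_c − 0.934 − 13.11)×3246
The z_c×3246 term appears on both sides and cancels. Collect the known terms of each column as K = Σ(ρt)_known − 3246 × (depth of known layers): K_1 = 56280 − 3246×21 = −11886; K_2 = 28782.11 − 3246×(0.934 + 13.11) = −16804.714.
Balance: K_1 − x×(3246 − 3014) = K_2, so x = (K_1 − K_2)/(3246 − 3014) = 4918.71/232 = 21.2 km.

21.2 km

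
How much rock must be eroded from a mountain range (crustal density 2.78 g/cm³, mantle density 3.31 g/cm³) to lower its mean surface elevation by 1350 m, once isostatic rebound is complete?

Net drop Δ = e − u = e − e ρ_c/ρ_m = e (ρ_m − ρ_c)/ρ_m.
e = Δ ρ_m/(ρ_m − ρ_c) = 1350 m × 3.31/0.53 = 8430 m.

8430 m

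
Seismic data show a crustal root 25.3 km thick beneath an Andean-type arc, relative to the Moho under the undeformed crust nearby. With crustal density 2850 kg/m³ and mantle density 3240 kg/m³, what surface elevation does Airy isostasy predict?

3.46 km

For local isostatic compensation: ρ_c h = (ρ_m − ρ_c) r.
h = r (ρ_m − ρ_c) / ρ_c = 25.3 km × (3240 − 2850) / 2850 = 3.46 km.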